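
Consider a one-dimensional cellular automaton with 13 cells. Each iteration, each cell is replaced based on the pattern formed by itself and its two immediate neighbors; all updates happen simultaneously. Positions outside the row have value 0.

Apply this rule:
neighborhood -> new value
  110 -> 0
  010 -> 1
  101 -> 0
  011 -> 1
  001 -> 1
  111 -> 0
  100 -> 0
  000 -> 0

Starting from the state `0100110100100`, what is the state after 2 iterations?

1001001101000

1101100101100
1001001101000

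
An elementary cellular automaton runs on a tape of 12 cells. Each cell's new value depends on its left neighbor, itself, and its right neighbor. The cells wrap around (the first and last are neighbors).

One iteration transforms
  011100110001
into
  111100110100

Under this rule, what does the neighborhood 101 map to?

At position 0 the neighborhood is 101; the next row has 1 there.

1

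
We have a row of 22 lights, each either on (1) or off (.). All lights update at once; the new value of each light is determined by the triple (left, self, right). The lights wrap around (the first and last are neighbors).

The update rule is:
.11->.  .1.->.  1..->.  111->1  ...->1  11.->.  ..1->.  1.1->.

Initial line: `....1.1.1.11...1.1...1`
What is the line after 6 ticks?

..11........1111111..1

.11..........1.....1..
....11111111...111...1
.11..111111..1..1..1..
......1111...........1
.1111..11..111111111..
..11........1111111..1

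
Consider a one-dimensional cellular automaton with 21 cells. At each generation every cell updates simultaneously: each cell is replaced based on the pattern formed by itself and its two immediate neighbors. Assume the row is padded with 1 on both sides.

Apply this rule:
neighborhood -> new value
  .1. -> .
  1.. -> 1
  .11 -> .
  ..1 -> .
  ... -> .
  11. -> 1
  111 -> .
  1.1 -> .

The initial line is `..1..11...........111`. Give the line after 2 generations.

11..1..11............

1..1..11.............
11..1..11............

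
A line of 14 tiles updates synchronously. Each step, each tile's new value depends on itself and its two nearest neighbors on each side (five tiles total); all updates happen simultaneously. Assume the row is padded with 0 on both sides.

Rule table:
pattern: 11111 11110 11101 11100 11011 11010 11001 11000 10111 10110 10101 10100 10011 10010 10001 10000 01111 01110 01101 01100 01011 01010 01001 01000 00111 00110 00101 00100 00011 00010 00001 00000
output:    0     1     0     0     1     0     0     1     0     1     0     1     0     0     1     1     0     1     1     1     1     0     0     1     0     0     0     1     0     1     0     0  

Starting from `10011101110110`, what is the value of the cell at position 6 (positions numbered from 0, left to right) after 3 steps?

step 1: 10001010101111
step 2: 11110000010010
step 3: 00101100110011
position 6 holds 0

0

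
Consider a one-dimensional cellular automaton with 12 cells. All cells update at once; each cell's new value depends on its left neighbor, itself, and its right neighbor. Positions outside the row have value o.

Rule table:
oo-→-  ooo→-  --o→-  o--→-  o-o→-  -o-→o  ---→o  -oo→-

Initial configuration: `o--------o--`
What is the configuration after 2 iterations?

iteration 1: --oooooo-o--
iteration 2: ---------o--

---------o--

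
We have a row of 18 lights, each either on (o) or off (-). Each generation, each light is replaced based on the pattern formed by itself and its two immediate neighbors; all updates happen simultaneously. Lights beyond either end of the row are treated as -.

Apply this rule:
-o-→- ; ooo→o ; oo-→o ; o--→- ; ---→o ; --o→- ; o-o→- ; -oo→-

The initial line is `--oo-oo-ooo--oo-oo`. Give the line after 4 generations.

generation 1: o--o--o--oo---o--o
generation 2: ----------o-o-----
generation 3: ooooooooo-----oooo
generation 4: -oooooooo-ooo--ooo

-oooooooo-ooo--ooo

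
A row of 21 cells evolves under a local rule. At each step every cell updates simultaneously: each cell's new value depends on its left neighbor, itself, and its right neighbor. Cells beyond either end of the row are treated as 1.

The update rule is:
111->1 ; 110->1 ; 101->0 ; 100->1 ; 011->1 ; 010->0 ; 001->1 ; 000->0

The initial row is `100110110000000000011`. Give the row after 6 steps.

111110111111101111111

step 1: 111110111000000000111
step 2: 111110111100000001111
step 3: 111110111110000011111
step 4: 111110111111000111111
step 5: 111110111111101111111
step 6: 111110111111101111111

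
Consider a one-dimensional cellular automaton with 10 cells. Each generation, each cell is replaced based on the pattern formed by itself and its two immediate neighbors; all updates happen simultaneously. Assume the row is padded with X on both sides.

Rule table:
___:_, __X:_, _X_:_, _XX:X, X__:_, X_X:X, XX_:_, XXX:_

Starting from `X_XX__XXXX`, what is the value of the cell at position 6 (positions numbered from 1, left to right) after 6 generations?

_

generation 1: _XX___X___
generation 2: XX________
generation 3: __________
generation 4: __________  (fixed point — unchanged through generation 6)
position 6 holds _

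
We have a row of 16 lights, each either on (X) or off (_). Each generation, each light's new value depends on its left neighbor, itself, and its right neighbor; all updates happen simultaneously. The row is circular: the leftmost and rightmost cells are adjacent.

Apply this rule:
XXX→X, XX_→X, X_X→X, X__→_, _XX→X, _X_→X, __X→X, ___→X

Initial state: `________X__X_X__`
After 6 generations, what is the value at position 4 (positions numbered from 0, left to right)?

X

XXXXXXXXX_XXXX_X
XXXXXXXXXXXXXXXX
XXXXXXXXXXXXXXXX  (fixed point — unchanged through generation 6)
position 4 holds X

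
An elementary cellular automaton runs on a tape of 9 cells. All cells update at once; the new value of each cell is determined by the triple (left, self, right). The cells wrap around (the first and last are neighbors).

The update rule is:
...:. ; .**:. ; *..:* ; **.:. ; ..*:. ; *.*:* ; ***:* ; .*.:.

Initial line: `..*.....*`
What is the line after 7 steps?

*..*.....
.*..*....
..*..*...
...*..*..
....*..*.
.....*..*
*.....*..

*.....*..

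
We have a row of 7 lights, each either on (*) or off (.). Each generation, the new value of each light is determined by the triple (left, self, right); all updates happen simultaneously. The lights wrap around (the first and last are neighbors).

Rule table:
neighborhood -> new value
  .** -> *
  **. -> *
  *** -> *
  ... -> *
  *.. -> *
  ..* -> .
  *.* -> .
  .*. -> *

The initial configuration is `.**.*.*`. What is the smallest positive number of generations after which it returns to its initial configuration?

generation 1: .**.*.*

1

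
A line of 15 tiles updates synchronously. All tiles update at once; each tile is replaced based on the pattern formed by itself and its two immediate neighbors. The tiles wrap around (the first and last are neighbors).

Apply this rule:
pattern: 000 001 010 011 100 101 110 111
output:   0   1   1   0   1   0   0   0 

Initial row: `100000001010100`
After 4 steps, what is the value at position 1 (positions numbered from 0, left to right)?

110000011010111
001000100010000
011101110111000
100000000000100
position 1 holds 0

0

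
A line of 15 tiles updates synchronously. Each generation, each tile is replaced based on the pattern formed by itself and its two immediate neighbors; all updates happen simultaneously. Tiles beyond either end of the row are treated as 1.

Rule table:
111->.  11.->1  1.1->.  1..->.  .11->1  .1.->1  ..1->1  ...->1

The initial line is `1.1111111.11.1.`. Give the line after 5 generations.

1.1.....1.11.1.
1.1.11111.11.1.
1.1.1...1.11.1.
1.1.1.111.11.1.
1.1.1.1.1.11.1.

1.1.1.1.1.11.1.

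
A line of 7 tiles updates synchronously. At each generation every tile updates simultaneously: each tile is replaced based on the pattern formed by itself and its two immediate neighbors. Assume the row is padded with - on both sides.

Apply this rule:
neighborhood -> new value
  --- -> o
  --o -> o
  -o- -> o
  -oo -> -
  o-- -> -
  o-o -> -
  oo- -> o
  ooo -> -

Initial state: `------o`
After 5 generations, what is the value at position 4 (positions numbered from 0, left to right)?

generation 1: ooooooo
generation 2: ------o  (repeats generation 0; period 2)
generation 5: ooooooo
position 4 holds o

o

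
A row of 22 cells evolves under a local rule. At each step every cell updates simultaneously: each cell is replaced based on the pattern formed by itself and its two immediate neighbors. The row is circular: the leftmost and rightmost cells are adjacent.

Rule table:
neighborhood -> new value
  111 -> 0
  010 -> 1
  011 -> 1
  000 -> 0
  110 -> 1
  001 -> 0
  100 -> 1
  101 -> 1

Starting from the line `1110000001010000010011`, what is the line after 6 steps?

1000001111101000000111

step 1: 0011000001111000011010
step 2: 0011100001001100011111
step 3: 1010110001101110010001
step 4: 1111111001111011011001
step 5: 0000001101001111111101
step 6: 1000001111101000000111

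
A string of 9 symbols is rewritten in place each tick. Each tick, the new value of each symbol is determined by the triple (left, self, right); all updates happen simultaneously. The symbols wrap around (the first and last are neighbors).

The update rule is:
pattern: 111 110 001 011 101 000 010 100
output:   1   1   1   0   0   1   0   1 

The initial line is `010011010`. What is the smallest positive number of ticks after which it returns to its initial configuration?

101101001
100100110
011011010
101001001
100110110
011010010
101001101
100110100
011010011
001001101
110110100
010010011
001101101
110100100
010011011
001101001
110100110
010011010

18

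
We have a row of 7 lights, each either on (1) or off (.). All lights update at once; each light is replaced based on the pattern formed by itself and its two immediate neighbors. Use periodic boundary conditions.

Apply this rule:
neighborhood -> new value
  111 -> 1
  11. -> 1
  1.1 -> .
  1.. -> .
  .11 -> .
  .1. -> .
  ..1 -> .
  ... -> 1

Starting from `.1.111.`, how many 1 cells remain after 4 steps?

4

step 1: ....11.
step 2: 111..1.
step 3: .11....
step 4: ..1.111
count of 1: 4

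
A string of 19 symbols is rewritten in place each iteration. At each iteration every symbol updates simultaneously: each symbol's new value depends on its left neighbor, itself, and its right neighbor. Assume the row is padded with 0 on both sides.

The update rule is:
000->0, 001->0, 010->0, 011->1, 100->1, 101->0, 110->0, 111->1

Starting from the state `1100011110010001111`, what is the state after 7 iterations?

1010011101001001110
0001011000100101101
0000010100010001000
0000000010001000100
0000000001000100010
0000000000100010001
0000000000010001000

0000000000010001000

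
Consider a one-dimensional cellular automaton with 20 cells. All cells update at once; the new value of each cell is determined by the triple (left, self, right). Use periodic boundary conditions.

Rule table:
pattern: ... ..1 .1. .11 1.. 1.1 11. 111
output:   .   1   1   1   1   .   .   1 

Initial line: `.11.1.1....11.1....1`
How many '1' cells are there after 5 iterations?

.1..1.11..11..11..11
.1111.1.111.111.111.
1111..1.11..11..11.1
111.111.1.111.111..1
11..11..1.11..11.111
count of 1: 12

12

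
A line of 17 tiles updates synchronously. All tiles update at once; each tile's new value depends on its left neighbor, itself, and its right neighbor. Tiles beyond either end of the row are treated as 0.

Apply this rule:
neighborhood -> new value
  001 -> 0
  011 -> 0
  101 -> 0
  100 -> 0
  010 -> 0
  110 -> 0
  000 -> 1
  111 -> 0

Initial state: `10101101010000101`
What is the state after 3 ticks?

00000000000110000
11111111110000111
00000000000110000

00000000000110000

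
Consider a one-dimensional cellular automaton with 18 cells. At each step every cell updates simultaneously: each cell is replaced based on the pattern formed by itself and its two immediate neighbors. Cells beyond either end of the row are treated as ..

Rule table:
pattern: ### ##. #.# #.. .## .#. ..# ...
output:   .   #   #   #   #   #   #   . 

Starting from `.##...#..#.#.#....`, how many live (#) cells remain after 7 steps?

step 1: ####.##########...
step 2: #..###........##..
step 3: ####.##......####.
step 4: #..#####....##..##
step 5: ####...##..#######
step 6: #..##.######.....#
step 7: #######....##...##
count of #: 11

11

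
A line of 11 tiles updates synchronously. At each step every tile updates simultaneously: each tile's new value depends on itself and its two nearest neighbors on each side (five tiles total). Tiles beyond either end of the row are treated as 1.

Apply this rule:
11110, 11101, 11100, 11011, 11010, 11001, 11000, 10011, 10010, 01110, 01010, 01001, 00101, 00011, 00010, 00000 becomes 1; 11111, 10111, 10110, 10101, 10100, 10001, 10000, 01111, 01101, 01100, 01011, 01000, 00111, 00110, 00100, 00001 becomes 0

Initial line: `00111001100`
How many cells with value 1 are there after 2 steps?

7

11011110011
11100111100
count of 1: 7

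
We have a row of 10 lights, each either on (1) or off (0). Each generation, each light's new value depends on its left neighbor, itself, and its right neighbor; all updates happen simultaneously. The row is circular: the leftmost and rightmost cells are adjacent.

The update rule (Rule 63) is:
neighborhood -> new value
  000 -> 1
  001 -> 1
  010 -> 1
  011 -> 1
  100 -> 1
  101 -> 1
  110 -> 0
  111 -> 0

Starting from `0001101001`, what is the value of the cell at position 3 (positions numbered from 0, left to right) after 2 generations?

0

generation 1: 1111011111
generation 2: 0000110000
position 3 holds 0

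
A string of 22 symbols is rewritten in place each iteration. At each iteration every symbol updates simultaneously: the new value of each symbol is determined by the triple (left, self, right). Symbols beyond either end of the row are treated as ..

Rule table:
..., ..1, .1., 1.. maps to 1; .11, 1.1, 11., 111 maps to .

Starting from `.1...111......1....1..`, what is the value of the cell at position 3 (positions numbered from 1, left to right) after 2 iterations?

11111...11111111111111
.....111..............
position 3 holds .

.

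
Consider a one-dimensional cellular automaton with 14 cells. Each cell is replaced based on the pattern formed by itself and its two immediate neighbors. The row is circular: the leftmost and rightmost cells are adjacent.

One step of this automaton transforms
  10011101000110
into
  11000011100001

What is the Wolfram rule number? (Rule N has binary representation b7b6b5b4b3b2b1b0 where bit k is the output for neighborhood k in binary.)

position 4: 111 → 0  (bit 7 = 0)
position 5: 110 → 0  (bit 6 = 0)
position 6: 101 → 1  (bit 5 = 1)
position 1: 100 → 1  (bit 4 = 1)
position 3: 011 → 0  (bit 3 = 0)
position 0: 010 → 1  (bit 2 = 1)
position 2: 001 → 0  (bit 1 = 0)
position 9: 000 → 0  (bit 0 = 0)
bits b7..b0 = 00110100 = 52

52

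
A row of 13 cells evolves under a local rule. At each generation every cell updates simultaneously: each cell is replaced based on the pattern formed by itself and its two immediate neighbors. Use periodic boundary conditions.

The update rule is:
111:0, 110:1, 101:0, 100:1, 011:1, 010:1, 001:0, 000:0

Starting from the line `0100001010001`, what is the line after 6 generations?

0101101010101

generation 1: 0110001011001
generation 2: 0111001011101
generation 3: 0101101010101
generation 4: 0101101010101  (fixed point — unchanged through generation 6)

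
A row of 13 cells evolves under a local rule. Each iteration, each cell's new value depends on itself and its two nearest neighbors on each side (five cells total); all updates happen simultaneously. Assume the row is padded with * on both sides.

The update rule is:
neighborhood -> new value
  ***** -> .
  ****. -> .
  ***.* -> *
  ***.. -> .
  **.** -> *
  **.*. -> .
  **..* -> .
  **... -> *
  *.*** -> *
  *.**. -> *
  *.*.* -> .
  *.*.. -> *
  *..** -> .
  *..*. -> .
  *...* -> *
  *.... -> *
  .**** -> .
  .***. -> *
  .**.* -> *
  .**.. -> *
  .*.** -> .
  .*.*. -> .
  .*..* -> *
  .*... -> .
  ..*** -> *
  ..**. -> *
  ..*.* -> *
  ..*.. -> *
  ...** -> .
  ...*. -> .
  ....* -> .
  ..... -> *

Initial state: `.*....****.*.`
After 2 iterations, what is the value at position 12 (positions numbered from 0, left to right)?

.

iteration 1: .*.*..*..*...
iteration 2: ...**.**.*.*.
position 12 holds .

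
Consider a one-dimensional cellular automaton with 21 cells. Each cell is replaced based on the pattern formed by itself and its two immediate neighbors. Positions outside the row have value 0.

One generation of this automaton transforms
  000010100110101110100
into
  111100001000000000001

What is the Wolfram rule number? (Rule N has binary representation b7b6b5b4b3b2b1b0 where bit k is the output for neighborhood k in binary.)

position 15: 111 → 0  (bit 7 = 0)
position 10: 110 → 0  (bit 6 = 0)
position 5: 101 → 0  (bit 5 = 0)
position 7: 100 → 0  (bit 4 = 0)
position 9: 011 → 0  (bit 3 = 0)
position 4: 010 → 0  (bit 2 = 0)
position 3: 001 → 1  (bit 1 = 1)
position 0: 000 → 1  (bit 0 = 1)
bits b7..b0 = 00000011 = 3

3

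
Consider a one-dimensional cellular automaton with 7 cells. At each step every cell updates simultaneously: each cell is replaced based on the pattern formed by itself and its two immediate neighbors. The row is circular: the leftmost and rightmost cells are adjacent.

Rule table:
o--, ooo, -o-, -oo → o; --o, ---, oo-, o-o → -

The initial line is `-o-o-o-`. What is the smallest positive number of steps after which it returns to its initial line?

2

step 1: -o-o-oo
step 2: -o-o-o-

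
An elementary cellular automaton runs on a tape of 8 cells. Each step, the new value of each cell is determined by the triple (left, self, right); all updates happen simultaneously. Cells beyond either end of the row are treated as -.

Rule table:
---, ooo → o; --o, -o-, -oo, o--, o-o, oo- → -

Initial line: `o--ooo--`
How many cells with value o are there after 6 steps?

----o--o
ooo-----
-o--oooo
-----oo-
oooo----
-oo--ooo
count of o: 5

5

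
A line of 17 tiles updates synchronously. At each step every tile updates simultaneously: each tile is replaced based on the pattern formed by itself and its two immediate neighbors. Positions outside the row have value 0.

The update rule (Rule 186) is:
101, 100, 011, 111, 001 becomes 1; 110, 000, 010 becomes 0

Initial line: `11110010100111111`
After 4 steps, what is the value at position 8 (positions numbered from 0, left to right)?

1

step 1: 11101101011111110
step 2: 11011010111111101
step 3: 10110101111111010
step 4: 01101011111110101
position 8 holds 1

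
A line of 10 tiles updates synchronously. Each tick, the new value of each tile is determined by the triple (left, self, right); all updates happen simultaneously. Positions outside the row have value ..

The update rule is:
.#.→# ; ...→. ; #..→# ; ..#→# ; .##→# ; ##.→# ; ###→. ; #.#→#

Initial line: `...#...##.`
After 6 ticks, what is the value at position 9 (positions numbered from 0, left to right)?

..###.####
.##.###..#
#####.####
#...###..#
##.##.####
#######..#
position 9 holds #

#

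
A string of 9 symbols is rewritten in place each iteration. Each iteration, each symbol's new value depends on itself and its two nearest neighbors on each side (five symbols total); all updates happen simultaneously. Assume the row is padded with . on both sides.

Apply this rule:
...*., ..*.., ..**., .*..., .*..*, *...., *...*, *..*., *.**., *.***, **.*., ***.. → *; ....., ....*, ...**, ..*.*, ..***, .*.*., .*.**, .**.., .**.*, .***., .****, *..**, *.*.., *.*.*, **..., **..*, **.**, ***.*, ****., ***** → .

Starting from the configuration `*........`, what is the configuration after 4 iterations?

***......
..*.*....
.*...**..
****.*..*

****.*..*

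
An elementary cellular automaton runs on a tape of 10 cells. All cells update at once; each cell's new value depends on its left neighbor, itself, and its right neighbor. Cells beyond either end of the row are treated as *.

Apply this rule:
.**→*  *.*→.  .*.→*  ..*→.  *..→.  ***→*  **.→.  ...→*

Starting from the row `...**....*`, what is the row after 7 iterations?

.*.*..*..*

.*.*..**.*
.*.*..*..*
.*.*..*..*  (fixed point — unchanged through iteration 7)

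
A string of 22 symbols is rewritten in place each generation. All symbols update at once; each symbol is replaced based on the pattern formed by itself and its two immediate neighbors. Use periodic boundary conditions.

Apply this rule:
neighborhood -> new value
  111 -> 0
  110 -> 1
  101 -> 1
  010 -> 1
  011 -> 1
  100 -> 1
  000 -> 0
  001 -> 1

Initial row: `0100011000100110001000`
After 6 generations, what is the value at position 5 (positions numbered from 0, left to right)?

0

1110111101111111011100
1011100111000001110111
1110111101100011011100
1011100111110111110111
1110111100011100011100
1011100110110110110111
position 5 holds 0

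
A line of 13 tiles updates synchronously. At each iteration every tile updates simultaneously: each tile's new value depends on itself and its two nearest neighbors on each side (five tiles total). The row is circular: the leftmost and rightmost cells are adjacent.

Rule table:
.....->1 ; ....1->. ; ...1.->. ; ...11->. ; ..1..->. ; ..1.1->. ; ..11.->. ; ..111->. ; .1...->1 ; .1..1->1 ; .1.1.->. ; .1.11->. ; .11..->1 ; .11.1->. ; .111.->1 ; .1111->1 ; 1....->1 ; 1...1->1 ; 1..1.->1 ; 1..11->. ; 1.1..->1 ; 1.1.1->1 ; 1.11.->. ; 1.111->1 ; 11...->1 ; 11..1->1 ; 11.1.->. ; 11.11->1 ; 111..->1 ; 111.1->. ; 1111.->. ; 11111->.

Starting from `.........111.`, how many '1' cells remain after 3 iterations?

9

iteration 1: 1111111...111
iteration 2: ......111..1.
iteration 3: 1111...1111.1
count of 1: 9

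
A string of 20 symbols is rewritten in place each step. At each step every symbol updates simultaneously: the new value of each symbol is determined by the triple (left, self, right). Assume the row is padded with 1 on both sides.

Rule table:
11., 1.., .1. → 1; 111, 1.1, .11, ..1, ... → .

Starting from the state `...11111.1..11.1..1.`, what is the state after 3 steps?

.11....11..1.11.1.1.

1......1.11..1.11.1.
11.....1..11.1..1.1.
.11....11..1.11.1.1.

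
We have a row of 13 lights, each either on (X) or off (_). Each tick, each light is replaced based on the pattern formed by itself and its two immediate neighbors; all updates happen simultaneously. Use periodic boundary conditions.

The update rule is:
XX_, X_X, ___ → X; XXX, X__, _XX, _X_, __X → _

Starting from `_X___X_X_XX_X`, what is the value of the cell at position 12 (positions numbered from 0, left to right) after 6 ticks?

_

tick 1: X__X__X_X_XX_
tick 2: _______X_X_XX
tick 3: _XXXXX__X_X_X
tick 4: X____X___X_X_
tick 5: __XX___X__X_X
tick 6: ___X_X_____X_
position 12 holds _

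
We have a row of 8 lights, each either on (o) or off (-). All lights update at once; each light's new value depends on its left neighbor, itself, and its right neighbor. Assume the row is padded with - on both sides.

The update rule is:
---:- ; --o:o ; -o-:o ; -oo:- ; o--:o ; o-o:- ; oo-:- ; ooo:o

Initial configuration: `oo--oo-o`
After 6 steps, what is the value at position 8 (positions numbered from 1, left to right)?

step 1: --oo---o
step 2: -o--o-oo
step 3: ooooo---
step 4: -ooo-o--
step 5: o-o--oo-
step 6: o-ooo--o
position 8 holds o

o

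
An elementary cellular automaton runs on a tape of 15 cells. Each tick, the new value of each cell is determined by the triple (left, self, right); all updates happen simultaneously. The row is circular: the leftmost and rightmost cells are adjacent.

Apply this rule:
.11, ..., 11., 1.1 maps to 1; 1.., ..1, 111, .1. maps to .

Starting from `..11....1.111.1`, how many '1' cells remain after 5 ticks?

8

tick 1: ..11.11..11.11.
tick 2: 1.11111..11111.
tick 3: .11...1..1...11
tick 4: 111.1......1.11
tick 5: ..11..1111..11.
count of 1: 8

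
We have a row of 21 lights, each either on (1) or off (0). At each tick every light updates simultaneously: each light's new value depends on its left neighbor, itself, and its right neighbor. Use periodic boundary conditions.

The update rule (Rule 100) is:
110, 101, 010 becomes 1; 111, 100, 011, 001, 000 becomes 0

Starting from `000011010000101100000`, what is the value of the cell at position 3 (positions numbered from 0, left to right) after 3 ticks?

0

000001110000110100000
000000010000011100000
000000010000000100000
position 3 holds 0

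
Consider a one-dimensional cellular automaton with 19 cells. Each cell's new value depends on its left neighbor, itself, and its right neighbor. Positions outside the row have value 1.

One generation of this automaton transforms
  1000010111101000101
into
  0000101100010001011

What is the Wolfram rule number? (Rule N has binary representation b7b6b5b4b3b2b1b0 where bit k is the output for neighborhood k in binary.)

position 8: 111 → 0  (bit 7 = 0)
position 0: 110 → 0  (bit 6 = 0)
position 6: 101 → 1  (bit 5 = 1)
position 1: 100 → 0  (bit 4 = 0)
position 7: 011 → 1  (bit 3 = 1)
position 5: 010 → 0  (bit 2 = 0)
position 4: 001 → 1  (bit 1 = 1)
position 2: 000 → 0  (bit 0 = 0)
bits b7..b0 = 00101010 = 42

42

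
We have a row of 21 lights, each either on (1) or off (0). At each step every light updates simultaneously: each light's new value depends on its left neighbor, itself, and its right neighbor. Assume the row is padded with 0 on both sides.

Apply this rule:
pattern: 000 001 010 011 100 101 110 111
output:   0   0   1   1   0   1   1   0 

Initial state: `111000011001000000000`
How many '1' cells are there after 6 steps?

6

101000011001000000000
111000011001000000000  (repeats step 0; period 2)
step 6: 111000011001000000000
count of 1: 6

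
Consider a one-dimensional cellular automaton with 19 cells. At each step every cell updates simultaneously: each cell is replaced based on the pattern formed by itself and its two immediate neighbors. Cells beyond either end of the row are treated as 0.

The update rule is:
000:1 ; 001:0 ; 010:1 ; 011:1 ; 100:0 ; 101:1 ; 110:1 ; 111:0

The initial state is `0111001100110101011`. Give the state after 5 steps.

step 1: 0101001100111111111
step 2: 0111001100100000001
step 3: 0101001100101111101
step 4: 0111001100111000111
step 5: 0101001100101010101

0101001100101010101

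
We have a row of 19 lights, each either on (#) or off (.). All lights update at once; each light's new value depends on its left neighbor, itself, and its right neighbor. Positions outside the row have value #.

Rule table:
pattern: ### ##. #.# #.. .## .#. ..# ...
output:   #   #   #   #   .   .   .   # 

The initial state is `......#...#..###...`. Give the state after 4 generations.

#####..##..#..####.
######..##..#..####
#######..##..#..###
########..##..#..##

########..##..#..##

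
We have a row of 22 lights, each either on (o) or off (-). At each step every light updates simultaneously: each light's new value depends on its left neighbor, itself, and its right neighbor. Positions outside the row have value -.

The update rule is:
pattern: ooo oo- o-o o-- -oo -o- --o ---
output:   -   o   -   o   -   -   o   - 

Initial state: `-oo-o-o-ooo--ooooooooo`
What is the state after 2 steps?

o-o-------ooo--------o
---o-----o--oo------o-

---o-----o--oo------o-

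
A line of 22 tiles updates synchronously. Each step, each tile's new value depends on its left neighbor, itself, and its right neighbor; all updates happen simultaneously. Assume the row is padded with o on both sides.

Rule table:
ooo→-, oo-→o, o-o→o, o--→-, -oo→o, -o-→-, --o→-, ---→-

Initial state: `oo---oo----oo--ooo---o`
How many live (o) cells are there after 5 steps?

6

-o---oo----oo--o-o---o
o----oo----oo---o----o
o----oo----oo--------o
o----oo----oo--------o  (fixed point — unchanged through step 5)
count of o: 6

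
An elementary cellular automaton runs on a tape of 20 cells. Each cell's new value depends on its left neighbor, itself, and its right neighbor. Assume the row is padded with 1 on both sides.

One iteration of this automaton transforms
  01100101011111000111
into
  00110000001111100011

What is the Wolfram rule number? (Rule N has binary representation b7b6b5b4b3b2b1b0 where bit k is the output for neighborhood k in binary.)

208

position 10: 111 → 1  (bit 7 = 1)
position 2: 110 → 1  (bit 6 = 1)
position 0: 101 → 0  (bit 5 = 0)
position 3: 100 → 1  (bit 4 = 1)
position 1: 011 → 0  (bit 3 = 0)
position 5: 010 → 0  (bit 2 = 0)
position 4: 001 → 0  (bit 1 = 0)
position 15: 000 → 0  (bit 0 = 0)
bits b7..b0 = 11010000 = 208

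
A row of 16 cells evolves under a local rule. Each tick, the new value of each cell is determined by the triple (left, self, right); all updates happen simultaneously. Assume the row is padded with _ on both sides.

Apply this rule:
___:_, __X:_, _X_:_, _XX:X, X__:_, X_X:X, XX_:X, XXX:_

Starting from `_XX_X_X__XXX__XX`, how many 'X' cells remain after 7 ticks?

tick 1: _XXX_X___X_X__XX
tick 2: _X_XX_____X___XX
tick 3: __XXX_________XX
tick 4: __X_X_________XX
tick 5: ___X__________XX
tick 6: ______________XX
tick 7: ______________XX
count of X: 2

2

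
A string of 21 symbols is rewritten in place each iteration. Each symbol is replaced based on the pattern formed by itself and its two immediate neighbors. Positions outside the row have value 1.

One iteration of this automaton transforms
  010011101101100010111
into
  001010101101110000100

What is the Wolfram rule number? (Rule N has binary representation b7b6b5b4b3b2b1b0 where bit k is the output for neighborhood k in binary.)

position 5: 111 → 0  (bit 7 = 0)
position 6: 110 → 1  (bit 6 = 1)
position 0: 101 → 0  (bit 5 = 0)
position 2: 100 → 1  (bit 4 = 1)
position 4: 011 → 1  (bit 3 = 1)
position 1: 010 → 0  (bit 2 = 0)
position 3: 001 → 0  (bit 1 = 0)
position 14: 000 → 0  (bit 0 = 0)
bits b7..b0 = 01011000 = 88

88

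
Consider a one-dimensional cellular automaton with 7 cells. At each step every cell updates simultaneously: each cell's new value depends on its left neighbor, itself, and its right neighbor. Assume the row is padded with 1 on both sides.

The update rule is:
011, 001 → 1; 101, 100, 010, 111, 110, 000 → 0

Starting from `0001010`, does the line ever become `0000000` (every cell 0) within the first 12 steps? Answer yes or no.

0010000
0100001
0000011
0000110
0001100
0011001
0110011
0100110
0001100  (repeats step 5; period 4)
step 12: 0100110
step 12 is 0100110, still not uniform 0

no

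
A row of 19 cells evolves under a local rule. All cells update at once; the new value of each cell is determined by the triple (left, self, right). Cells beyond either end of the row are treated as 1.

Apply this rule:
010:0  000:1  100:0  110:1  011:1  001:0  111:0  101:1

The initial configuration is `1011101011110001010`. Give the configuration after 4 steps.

0000111001001011101

1110110110010100101
0011111110001000011
0010000010100011010
0000111001001011101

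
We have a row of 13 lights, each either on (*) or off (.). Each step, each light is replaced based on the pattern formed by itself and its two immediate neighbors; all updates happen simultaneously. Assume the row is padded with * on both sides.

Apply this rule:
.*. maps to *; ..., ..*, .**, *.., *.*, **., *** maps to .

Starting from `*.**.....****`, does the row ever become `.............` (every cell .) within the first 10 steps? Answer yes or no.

yes

.............
all cells are . at step 1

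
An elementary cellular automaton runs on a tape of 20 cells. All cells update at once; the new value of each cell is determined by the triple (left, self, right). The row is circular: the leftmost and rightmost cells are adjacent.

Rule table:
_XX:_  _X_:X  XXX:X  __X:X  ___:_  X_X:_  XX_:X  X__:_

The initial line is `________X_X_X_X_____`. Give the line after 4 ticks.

tick 1: _______XX_X_X_X_____
tick 2: ______X_X_X_X_X_____
tick 3: _____XX_X_X_X_X_____
tick 4: ____X_X_X_X_X_X_____

____X_X_X_X_X_X_____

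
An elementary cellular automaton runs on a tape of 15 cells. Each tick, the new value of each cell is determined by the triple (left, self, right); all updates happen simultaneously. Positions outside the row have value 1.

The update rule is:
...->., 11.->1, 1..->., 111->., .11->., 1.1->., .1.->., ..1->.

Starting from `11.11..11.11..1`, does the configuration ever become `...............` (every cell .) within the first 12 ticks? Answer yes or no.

yes

tick 1: .1..1...1..1...
tick 2: ...............
all cells are . at tick 2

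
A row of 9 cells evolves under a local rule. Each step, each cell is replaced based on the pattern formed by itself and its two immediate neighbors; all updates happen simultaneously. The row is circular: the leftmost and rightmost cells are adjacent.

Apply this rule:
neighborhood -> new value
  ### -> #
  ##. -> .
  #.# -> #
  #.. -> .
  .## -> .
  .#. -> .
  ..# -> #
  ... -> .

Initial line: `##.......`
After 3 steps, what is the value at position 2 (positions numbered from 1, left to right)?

step 1: ........#
step 2: .......#.
step 3: ......#..
position 2 holds .

.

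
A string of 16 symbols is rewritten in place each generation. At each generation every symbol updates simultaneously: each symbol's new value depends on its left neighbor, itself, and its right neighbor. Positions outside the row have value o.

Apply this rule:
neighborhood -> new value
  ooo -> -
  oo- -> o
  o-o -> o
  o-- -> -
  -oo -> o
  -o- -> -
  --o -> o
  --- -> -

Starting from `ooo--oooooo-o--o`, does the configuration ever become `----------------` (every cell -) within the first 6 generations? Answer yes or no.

--o-oo----oo--oo
-o-ooo---ooo-oo-
o-oo-o--oo-ooooo
ooooo--ooooo----
----o-oo---o---o
---o-ooo--o---oo
generation 6 is ---o-ooo--o---oo, still not uniform -

no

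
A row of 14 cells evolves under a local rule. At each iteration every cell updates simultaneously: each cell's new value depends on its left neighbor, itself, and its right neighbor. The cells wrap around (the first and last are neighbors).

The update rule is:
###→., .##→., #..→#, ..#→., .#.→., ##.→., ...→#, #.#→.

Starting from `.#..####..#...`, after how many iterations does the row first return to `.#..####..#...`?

28

iteration 1: ..#.....#..###
iteration 2: #..####..#....
iteration 3: .#.....#..###.
iteration 4: ..####..#....#
iteration 5: #.....#..###..
iteration 6: .####..#....#.
iteration 7: .....#..###..#
iteration 8: ####..#....#..
iteration 9: ....#..###..#.
iteration 10: ###..#....#..#
iteration 11: ...#..###..#..
iteration 12: ##..#....#..##
iteration 13: ..#..###..#...
iteration 14: #..#....#..###
iteration 15: .#..###..#....
iteration 16: ..#....#..####
iteration 17: #..###..#.....
iteration 18: .#....#..####.
iteration 19: ..###..#.....#
iteration 20: #....#..####..
iteration 21: .###..#.....#.
iteration 22: ....#..####..#
iteration 23: ###..#.....#..
iteration 24: ...#..####..#.
iteration 25: ##..#.....#..#
iteration 26: ..#..####..#..
iteration 27: #..#.....#..##
iteration 28: .#..####..#...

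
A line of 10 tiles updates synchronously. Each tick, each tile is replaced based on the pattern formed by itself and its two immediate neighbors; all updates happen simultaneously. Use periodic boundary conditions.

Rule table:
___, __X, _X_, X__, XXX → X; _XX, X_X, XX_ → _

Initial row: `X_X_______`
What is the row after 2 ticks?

___XXXXXXX

X_XXXXXXXX
___XXXXXXX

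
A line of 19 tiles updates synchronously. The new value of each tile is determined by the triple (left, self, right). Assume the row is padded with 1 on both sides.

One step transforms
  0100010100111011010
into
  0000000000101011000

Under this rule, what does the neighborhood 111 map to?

0

At position 11 the neighborhood is 111; the next row has 0 there.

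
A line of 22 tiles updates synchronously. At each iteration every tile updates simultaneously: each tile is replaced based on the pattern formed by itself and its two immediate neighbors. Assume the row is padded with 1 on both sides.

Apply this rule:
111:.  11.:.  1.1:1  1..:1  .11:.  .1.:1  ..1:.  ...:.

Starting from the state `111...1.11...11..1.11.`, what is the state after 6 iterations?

1..11..11...1.11...11.

...1..11..1....1.11..1
1..11...1.11...11..1..
.1...1..11..1....1.11.
111..11...1.11...11..1
...1...1..11..1....1..
1..11..11...1.11...11.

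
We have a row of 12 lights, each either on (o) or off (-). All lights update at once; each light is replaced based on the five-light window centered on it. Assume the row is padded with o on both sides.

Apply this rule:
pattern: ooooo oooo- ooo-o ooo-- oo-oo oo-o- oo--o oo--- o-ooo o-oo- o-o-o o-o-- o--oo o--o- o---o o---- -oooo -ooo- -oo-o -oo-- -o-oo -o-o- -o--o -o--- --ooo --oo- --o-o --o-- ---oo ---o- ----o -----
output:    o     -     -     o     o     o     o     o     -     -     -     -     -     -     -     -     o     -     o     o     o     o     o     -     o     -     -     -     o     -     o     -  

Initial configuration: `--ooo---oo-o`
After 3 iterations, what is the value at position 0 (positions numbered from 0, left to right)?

iteration 1: o-o-oo-o-oo-
iteration 2: -o-o-oo-o-oo
iteration 3: o-o-o-oo-o-o
position 0 holds o

o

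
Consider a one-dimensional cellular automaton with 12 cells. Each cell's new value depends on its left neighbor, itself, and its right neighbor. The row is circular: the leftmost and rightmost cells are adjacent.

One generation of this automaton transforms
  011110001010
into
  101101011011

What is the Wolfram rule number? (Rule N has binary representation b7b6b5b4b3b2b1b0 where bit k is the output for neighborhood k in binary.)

150

position 2: 111 → 1  (bit 7 = 1)
position 4: 110 → 0  (bit 6 = 0)
position 9: 101 → 0  (bit 5 = 0)
position 5: 100 → 1  (bit 4 = 1)
position 1: 011 → 0  (bit 3 = 0)
position 8: 010 → 1  (bit 2 = 1)
position 0: 001 → 1  (bit 1 = 1)
position 6: 000 → 0  (bit 0 = 0)
bits b7..b0 = 10010110 = 150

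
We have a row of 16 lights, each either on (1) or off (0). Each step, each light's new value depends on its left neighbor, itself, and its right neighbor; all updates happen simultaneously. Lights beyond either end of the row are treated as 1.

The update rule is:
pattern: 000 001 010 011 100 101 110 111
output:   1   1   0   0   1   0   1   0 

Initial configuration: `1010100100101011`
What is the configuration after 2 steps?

1111101001111111

1000011011000000
1111101001111111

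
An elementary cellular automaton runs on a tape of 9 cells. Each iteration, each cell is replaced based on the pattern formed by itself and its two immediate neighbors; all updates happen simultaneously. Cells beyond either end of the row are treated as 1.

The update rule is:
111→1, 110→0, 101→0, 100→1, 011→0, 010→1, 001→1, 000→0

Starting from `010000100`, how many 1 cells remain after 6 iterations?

iteration 1: 011001111
iteration 2: 000110111
iteration 3: 101000011
iteration 4: 001100101
iteration 5: 110011100
iteration 6: 101101011
count of 1: 6

6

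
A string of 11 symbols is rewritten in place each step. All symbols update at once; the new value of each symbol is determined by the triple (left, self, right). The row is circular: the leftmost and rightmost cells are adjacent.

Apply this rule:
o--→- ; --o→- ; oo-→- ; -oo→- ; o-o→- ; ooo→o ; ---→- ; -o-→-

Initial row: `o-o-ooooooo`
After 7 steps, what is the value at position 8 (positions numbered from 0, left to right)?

-----oooooo
------oooo-
-------oo--
-----------
-----------  (fixed point — unchanged through step 7)
position 8 holds -

-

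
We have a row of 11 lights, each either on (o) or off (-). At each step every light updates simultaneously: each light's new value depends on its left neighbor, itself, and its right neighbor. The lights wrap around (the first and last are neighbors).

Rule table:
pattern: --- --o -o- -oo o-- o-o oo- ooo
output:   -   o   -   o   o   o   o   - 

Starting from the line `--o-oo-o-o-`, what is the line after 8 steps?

step 1: -o-oooo-o-o
step 2: o-oo--oo-o-
step 3: -oooooooo-o
step 4: oo------oo-
step 5: ooo----oooo
step 6: --oo--oo---
step 7: -oooooooo--
step 8: oo------oo-

oo------oo-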